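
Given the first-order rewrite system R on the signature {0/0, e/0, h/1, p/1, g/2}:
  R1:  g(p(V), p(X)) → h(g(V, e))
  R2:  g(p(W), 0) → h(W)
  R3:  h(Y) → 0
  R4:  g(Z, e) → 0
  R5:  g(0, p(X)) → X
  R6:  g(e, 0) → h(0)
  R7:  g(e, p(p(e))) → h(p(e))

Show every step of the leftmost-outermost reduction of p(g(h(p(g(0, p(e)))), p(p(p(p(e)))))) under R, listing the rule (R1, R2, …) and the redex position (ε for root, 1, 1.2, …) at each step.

p(p(p(p(e))))

1. p(g(h(p(g(0, p(e)))), p(p(p(p(e))))))  →  p(g(0, p(p(p(p(e))))))   [R3 at 1.1]
2. p(g(0, p(p(p(p(e))))))  →  p(p(p(p(e))))   [R5 at 1]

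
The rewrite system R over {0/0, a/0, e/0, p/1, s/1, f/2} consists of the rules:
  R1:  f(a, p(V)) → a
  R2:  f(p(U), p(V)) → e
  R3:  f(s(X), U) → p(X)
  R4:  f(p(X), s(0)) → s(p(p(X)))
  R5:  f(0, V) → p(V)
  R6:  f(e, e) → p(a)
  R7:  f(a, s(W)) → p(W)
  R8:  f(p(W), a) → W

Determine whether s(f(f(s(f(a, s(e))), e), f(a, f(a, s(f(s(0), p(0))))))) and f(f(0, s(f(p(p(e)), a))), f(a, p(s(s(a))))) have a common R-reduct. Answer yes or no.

Reduce t₁ = s(f(f(s(f(a, s(e))), e), f(a, f(a, s(f(s(0), p(0))))))):
1. s(f(f(s(f(a, s(e))), e), f(a, f(a, s(f(s(0), p(0)))))))  →  s(f(p(f(a, s(e))), f(a, f(a, s(f(s(0), p(0)))))))   [R3 at 1.1]
2. s(f(p(f(a, s(e))), f(a, f(a, s(f(s(0), p(0)))))))  →  s(f(p(p(e)), f(a, f(a, s(f(s(0), p(0)))))))   [R7 at 1.1.1]
3. s(f(p(p(e)), f(a, f(a, s(f(s(0), p(0)))))))  →  s(f(p(p(e)), f(a, p(f(s(0), p(0))))))   [R7 at 1.2.2]
4. s(f(p(p(e)), f(a, p(f(s(0), p(0))))))  →  s(f(p(p(e)), a))   [R1 at 1.2]
5. s(f(p(p(e)), a))  →  s(p(e))   [R8 at 1]

Reduce t₂ = f(f(0, s(f(p(p(e)), a))), f(a, p(s(s(a))))):
1. f(f(0, s(f(p(p(e)), a))), f(a, p(s(s(a)))))  →  f(p(s(f(p(p(e)), a))), f(a, p(s(s(a)))))   [R5 at 1]
2. f(p(s(f(p(p(e)), a))), f(a, p(s(s(a)))))  →  f(p(s(p(e))), f(a, p(s(s(a)))))   [R8 at 1.1.1]
3. f(p(s(p(e))), f(a, p(s(s(a)))))  →  f(p(s(p(e))), a)   [R1 at 2]
4. f(p(s(p(e))), a)  →  s(p(e))   [R8 at ε]

yes — NF(t₁) = s(p(e)), NF(t₂) = s(p(e))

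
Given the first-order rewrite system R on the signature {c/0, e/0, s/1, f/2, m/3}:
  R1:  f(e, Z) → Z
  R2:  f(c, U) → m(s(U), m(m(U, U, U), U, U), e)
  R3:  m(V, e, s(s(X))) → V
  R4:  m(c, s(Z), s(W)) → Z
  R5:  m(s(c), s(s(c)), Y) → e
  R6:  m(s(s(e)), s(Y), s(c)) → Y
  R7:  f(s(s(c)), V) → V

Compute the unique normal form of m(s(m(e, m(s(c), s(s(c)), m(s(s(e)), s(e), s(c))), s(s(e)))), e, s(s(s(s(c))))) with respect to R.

s(e)

1. m(s(m(e, m(s(c), s(s(c)), m(s(s(e)), s(e), s(c))), s(s(e)))), e, s(s(s(s(c)))))  →  s(m(e, m(s(c), s(s(c)), m(s(s(e)), s(e), s(c))), s(s(e))))   [R3 at ε]
2. s(m(e, m(s(c), s(s(c)), m(s(s(e)), s(e), s(c))), s(s(e))))  →  s(m(e, e, s(s(e))))   [R5 at 1.2]
3. s(m(e, e, s(s(e))))  →  s(e)   [R3 at 1]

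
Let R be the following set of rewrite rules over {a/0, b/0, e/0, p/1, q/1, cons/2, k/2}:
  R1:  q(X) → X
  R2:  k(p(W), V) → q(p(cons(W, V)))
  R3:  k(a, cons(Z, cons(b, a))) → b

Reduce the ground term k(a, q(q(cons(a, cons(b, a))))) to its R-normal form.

b

1. k(a, q(q(cons(a, cons(b, a)))))  →  k(a, q(cons(a, cons(b, a))))   [R1 at 2]
2. k(a, q(cons(a, cons(b, a))))  →  k(a, cons(a, cons(b, a)))   [R1 at 2]
3. k(a, cons(a, cons(b, a)))  →  b   [R3 at ε]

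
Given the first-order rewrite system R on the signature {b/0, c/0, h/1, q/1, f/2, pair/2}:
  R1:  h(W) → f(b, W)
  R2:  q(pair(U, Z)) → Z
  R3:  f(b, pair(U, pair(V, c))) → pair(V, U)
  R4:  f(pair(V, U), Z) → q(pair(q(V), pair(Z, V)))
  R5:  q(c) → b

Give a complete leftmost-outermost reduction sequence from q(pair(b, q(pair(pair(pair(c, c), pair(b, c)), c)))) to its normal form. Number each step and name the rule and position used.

1. q(pair(b, q(pair(pair(pair(c, c), pair(b, c)), c))))  →  q(pair(pair(pair(c, c), pair(b, c)), c))   [R2 at ε]
2. q(pair(pair(pair(c, c), pair(b, c)), c))  →  c   [R2 at ε]

c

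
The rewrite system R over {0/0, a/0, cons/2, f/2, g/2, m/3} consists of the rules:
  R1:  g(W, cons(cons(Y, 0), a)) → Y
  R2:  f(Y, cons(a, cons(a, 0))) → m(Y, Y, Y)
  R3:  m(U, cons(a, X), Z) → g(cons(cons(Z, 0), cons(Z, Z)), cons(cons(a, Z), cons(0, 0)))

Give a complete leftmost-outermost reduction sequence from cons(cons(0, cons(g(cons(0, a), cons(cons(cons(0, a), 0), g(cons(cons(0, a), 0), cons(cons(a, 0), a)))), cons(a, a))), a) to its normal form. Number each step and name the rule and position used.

1. cons(cons(0, cons(g(cons(0, a), cons(cons(cons(0, a), 0), g(cons(cons(0, a), 0), cons(cons(a, 0), a)))), cons(a, a))), a)  →  cons(cons(0, cons(g(cons(0, a), cons(cons(cons(0, a), 0), a)), cons(a, a))), a)   [R1 at 1.2.1.2.2]
2. cons(cons(0, cons(g(cons(0, a), cons(cons(cons(0, a), 0), a)), cons(a, a))), a)  →  cons(cons(0, cons(cons(0, a), cons(a, a))), a)   [R1 at 1.2.1]

cons(cons(0, cons(cons(0, a), cons(a, a))), a)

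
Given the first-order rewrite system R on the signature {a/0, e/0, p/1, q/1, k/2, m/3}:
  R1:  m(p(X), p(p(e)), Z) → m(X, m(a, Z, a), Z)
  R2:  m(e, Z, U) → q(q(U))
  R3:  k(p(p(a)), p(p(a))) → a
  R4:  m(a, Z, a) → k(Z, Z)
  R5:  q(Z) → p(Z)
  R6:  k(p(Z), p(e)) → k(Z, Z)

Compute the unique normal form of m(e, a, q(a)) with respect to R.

1. m(e, a, q(a))  →  q(q(q(a)))   [R2 at ε]
2. q(q(q(a)))  →  p(q(q(a)))   [R5 at ε]
3. p(q(q(a)))  →  p(p(q(a)))   [R5 at 1]
4. p(p(q(a)))  →  p(p(p(a)))   [R5 at 1.1]

p(p(p(a)))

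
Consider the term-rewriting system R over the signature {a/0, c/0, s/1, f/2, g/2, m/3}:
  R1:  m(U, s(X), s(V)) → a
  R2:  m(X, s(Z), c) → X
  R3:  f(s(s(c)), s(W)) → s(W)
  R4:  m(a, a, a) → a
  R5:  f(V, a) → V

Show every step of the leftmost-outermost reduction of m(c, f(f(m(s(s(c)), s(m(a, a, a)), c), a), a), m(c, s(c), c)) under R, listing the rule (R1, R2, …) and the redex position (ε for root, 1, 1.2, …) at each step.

c

1. m(c, f(f(m(s(s(c)), s(m(a, a, a)), c), a), a), m(c, s(c), c))  →  m(c, f(m(s(s(c)), s(m(a, a, a)), c), a), m(c, s(c), c))   [R5 at 2]
2. m(c, f(m(s(s(c)), s(m(a, a, a)), c), a), m(c, s(c), c))  →  m(c, m(s(s(c)), s(m(a, a, a)), c), m(c, s(c), c))   [R5 at 2]
3. m(c, m(s(s(c)), s(m(a, a, a)), c), m(c, s(c), c))  →  m(c, s(s(c)), m(c, s(c), c))   [R2 at 2]
4. m(c, s(s(c)), m(c, s(c), c))  →  m(c, s(s(c)), c)   [R2 at 3]
5. m(c, s(s(c)), c)  →  c   [R2 at ε]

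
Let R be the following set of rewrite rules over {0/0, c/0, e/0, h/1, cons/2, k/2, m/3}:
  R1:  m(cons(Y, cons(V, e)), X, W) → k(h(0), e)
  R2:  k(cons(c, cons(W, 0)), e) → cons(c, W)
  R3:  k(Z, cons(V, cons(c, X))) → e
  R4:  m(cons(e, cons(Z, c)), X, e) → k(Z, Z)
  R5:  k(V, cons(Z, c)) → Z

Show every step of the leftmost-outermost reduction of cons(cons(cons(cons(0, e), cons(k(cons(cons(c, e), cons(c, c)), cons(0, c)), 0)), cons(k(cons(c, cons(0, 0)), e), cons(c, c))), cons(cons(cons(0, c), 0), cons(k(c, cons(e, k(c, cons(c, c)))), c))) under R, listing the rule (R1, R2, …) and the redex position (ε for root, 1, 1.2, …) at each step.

1. cons(cons(cons(cons(0, e), cons(k(cons(cons(c, e), cons(c, c)), cons(0, c)), 0)), cons(k(cons(c, cons(0, 0)), e), cons(c, c))), cons(cons(cons(0, c), 0), cons(k(c, cons(e, k(c, cons(c, c)))), c)))  →  cons(cons(cons(cons(0, e), cons(0, 0)), cons(k(cons(c, cons(0, 0)), e), cons(c, c))), cons(cons(cons(0, c), 0), cons(k(c, cons(e, k(c, cons(c, c)))), c)))   [R5 at 1.1.2.1]
2. cons(cons(cons(cons(0, e), cons(0, 0)), cons(k(cons(c, cons(0, 0)), e), cons(c, c))), cons(cons(cons(0, c), 0), cons(k(c, cons(e, k(c, cons(c, c)))), c)))  →  cons(cons(cons(cons(0, e), cons(0, 0)), cons(cons(c, 0), cons(c, c))), cons(cons(cons(0, c), 0), cons(k(c, cons(e, k(c, cons(c, c)))), c)))   [R2 at 1.2.1]
3. cons(cons(cons(cons(0, e), cons(0, 0)), cons(cons(c, 0), cons(c, c))), cons(cons(cons(0, c), 0), cons(k(c, cons(e, k(c, cons(c, c)))), c)))  →  cons(cons(cons(cons(0, e), cons(0, 0)), cons(cons(c, 0), cons(c, c))), cons(cons(cons(0, c), 0), cons(k(c, cons(e, c)), c)))   [R5 at 2.2.1.2.2]
4. cons(cons(cons(cons(0, e), cons(0, 0)), cons(cons(c, 0), cons(c, c))), cons(cons(cons(0, c), 0), cons(k(c, cons(e, c)), c)))  →  cons(cons(cons(cons(0, e), cons(0, 0)), cons(cons(c, 0), cons(c, c))), cons(cons(cons(0, c), 0), cons(e, c)))   [R5 at 2.2.1]

cons(cons(cons(cons(0, e), cons(0, 0)), cons(cons(c, 0), cons(c, c))), cons(cons(cons(0, c), 0), cons(e, c)))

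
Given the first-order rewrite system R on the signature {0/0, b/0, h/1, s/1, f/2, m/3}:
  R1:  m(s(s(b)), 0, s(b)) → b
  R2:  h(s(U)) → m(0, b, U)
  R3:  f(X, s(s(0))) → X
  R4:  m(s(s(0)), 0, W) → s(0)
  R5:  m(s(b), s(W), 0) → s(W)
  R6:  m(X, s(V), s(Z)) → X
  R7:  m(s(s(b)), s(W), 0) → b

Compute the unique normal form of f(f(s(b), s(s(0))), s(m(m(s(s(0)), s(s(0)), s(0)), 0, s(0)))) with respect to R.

s(b)

1. f(f(s(b), s(s(0))), s(m(m(s(s(0)), s(s(0)), s(0)), 0, s(0))))  →  f(s(b), s(m(m(s(s(0)), s(s(0)), s(0)), 0, s(0))))   [R3 at 1]
2. f(s(b), s(m(m(s(s(0)), s(s(0)), s(0)), 0, s(0))))  →  f(s(b), s(m(s(s(0)), 0, s(0))))   [R6 at 2.1.1]
3. f(s(b), s(m(s(s(0)), 0, s(0))))  →  f(s(b), s(s(0)))   [R4 at 2.1]
4. f(s(b), s(s(0)))  →  s(b)   [R3 at ε]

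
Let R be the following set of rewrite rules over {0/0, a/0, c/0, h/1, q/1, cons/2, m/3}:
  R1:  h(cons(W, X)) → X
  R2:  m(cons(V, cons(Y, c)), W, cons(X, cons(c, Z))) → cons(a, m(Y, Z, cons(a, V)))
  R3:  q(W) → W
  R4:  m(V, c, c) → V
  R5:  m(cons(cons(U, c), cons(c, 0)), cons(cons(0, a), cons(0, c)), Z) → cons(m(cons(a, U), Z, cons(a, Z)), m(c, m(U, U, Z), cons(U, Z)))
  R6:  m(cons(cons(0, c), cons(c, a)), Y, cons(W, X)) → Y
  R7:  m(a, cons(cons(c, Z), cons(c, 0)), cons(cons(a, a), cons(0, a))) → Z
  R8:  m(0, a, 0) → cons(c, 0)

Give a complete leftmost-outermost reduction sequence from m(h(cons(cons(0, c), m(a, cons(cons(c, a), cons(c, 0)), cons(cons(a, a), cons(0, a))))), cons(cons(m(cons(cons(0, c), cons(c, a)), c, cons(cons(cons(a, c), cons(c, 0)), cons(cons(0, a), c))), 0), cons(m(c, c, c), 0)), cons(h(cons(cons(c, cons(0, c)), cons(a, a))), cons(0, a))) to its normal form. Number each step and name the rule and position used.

1. m(h(cons(cons(0, c), m(a, cons(cons(c, a), cons(c, 0)), cons(cons(a, a), cons(0, a))))), cons(cons(m(cons(cons(0, c), cons(c, a)), c, cons(cons(cons(a, c), cons(c, 0)), cons(cons(0, a), c))), 0), cons(m(c, c, c), 0)), cons(h(cons(cons(c, cons(0, c)), cons(a, a))), cons(0, a)))  →  m(m(a, cons(cons(c, a), cons(c, 0)), cons(cons(a, a), cons(0, a))), cons(cons(m(cons(cons(0, c), cons(c, a)), c, cons(cons(cons(a, c), cons(c, 0)), cons(cons(0, a), c))), 0), cons(m(c, c, c), 0)), cons(h(cons(cons(c, cons(0, c)), cons(a, a))), cons(0, a)))   [R1 at 1]
2. m(m(a, cons(cons(c, a), cons(c, 0)), cons(cons(a, a), cons(0, a))), cons(cons(m(cons(cons(0, c), cons(c, a)), c, cons(cons(cons(a, c), cons(c, 0)), cons(cons(0, a), c))), 0), cons(m(c, c, c), 0)), cons(h(cons(cons(c, cons(0, c)), cons(a, a))), cons(0, a)))  →  m(a, cons(cons(m(cons(cons(0, c), cons(c, a)), c, cons(cons(cons(a, c), cons(c, 0)), cons(cons(0, a), c))), 0), cons(m(c, c, c), 0)), cons(h(cons(cons(c, cons(0, c)), cons(a, a))), cons(0, a)))   [R7 at 1]
3. m(a, cons(cons(m(cons(cons(0, c), cons(c, a)), c, cons(cons(cons(a, c), cons(c, 0)), cons(cons(0, a), c))), 0), cons(m(c, c, c), 0)), cons(h(cons(cons(c, cons(0, c)), cons(a, a))), cons(0, a)))  →  m(a, cons(cons(c, 0), cons(m(c, c, c), 0)), cons(h(cons(cons(c, cons(0, c)), cons(a, a))), cons(0, a)))   [R6 at 2.1.1]
4. m(a, cons(cons(c, 0), cons(m(c, c, c), 0)), cons(h(cons(cons(c, cons(0, c)), cons(a, a))), cons(0, a)))  →  m(a, cons(cons(c, 0), cons(c, 0)), cons(h(cons(cons(c, cons(0, c)), cons(a, a))), cons(0, a)))   [R4 at 2.2.1]
5. m(a, cons(cons(c, 0), cons(c, 0)), cons(h(cons(cons(c, cons(0, c)), cons(a, a))), cons(0, a)))  →  m(a, cons(cons(c, 0), cons(c, 0)), cons(cons(a, a), cons(0, a)))   [R1 at 3.1]
6. m(a, cons(cons(c, 0), cons(c, 0)), cons(cons(a, a), cons(0, a)))  →  0   [R7 at ε]

0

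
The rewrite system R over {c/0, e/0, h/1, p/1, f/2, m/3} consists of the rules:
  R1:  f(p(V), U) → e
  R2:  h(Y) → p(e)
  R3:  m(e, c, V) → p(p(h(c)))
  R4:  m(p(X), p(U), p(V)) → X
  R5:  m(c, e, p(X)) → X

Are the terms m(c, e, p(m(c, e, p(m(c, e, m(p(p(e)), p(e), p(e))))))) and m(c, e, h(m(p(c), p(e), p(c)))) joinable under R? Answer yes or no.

yes — NF(t₁) = e, NF(t₂) = e

Reduce t₁ = m(c, e, p(m(c, e, p(m(c, e, m(p(p(e)), p(e), p(e))))))):
1. m(c, e, p(m(c, e, p(m(c, e, m(p(p(e)), p(e), p(e)))))))  →  m(c, e, p(m(c, e, m(p(p(e)), p(e), p(e)))))   [R5 at ε]
2. m(c, e, p(m(c, e, m(p(p(e)), p(e), p(e)))))  →  m(c, e, m(p(p(e)), p(e), p(e)))   [R5 at ε]
3. m(c, e, m(p(p(e)), p(e), p(e)))  →  m(c, e, p(e))   [R4 at 3]
4. m(c, e, p(e))  →  e   [R5 at ε]

Reduce t₂ = m(c, e, h(m(p(c), p(e), p(c)))):
1. m(c, e, h(m(p(c), p(e), p(c))))  →  m(c, e, p(e))   [R2 at 3]
2. m(c, e, p(e))  →  e   [R5 at ε]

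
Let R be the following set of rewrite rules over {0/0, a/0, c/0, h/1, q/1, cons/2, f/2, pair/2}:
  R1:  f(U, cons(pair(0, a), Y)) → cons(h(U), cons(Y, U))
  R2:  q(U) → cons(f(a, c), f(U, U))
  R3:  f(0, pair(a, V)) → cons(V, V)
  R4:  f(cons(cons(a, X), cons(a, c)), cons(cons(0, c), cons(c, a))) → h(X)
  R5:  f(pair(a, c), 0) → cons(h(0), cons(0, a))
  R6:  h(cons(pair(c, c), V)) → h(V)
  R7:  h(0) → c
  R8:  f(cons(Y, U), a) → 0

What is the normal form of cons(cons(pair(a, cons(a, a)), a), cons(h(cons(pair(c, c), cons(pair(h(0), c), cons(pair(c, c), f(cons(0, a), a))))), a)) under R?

cons(cons(pair(a, cons(a, a)), a), cons(c, a))

1. cons(cons(pair(a, cons(a, a)), a), cons(h(cons(pair(c, c), cons(pair(h(0), c), cons(pair(c, c), f(cons(0, a), a))))), a))  →  cons(cons(pair(a, cons(a, a)), a), cons(h(cons(pair(h(0), c), cons(pair(c, c), f(cons(0, a), a)))), a))   [R6 at 2.1]
2. cons(cons(pair(a, cons(a, a)), a), cons(h(cons(pair(h(0), c), cons(pair(c, c), f(cons(0, a), a)))), a))  →  cons(cons(pair(a, cons(a, a)), a), cons(h(cons(pair(c, c), cons(pair(c, c), f(cons(0, a), a)))), a))   [R7 at 2.1.1.1.1]
3. cons(cons(pair(a, cons(a, a)), a), cons(h(cons(pair(c, c), cons(pair(c, c), f(cons(0, a), a)))), a))  →  cons(cons(pair(a, cons(a, a)), a), cons(h(cons(pair(c, c), f(cons(0, a), a))), a))   [R6 at 2.1]
4. cons(cons(pair(a, cons(a, a)), a), cons(h(cons(pair(c, c), f(cons(0, a), a))), a))  →  cons(cons(pair(a, cons(a, a)), a), cons(h(f(cons(0, a), a)), a))   [R6 at 2.1]
5. cons(cons(pair(a, cons(a, a)), a), cons(h(f(cons(0, a), a)), a))  →  cons(cons(pair(a, cons(a, a)), a), cons(h(0), a))   [R8 at 2.1.1]
6. cons(cons(pair(a, cons(a, a)), a), cons(h(0), a))  →  cons(cons(pair(a, cons(a, a)), a), cons(c, a))   [R7 at 2.1]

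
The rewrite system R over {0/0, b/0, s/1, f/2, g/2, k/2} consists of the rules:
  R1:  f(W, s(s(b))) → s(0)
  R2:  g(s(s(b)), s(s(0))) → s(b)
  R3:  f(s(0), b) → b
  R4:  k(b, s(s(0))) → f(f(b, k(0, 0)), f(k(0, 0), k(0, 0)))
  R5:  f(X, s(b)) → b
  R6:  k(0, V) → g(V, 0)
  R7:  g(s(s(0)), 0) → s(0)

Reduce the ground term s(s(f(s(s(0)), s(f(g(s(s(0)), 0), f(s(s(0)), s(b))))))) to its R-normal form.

s(s(b))

1. s(s(f(s(s(0)), s(f(g(s(s(0)), 0), f(s(s(0)), s(b)))))))  →  s(s(f(s(s(0)), s(f(s(0), f(s(s(0)), s(b)))))))   [R7 at 1.1.2.1.1]
2. s(s(f(s(s(0)), s(f(s(0), f(s(s(0)), s(b)))))))  →  s(s(f(s(s(0)), s(f(s(0), b)))))   [R5 at 1.1.2.1.2]
3. s(s(f(s(s(0)), s(f(s(0), b)))))  →  s(s(f(s(s(0)), s(b))))   [R3 at 1.1.2.1]
4. s(s(f(s(s(0)), s(b))))  →  s(s(b))   [R5 at 1.1]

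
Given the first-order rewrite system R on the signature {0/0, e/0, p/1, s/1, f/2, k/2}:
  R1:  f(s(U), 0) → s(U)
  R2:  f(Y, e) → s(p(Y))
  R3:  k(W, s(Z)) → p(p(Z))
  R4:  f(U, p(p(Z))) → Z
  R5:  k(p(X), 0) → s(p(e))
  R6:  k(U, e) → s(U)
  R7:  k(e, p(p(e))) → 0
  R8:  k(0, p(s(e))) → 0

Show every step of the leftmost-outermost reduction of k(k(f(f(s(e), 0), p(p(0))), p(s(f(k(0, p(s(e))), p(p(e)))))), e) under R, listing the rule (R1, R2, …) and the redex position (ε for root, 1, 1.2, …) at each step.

s(0)

1. k(k(f(f(s(e), 0), p(p(0))), p(s(f(k(0, p(s(e))), p(p(e)))))), e)  →  s(k(f(f(s(e), 0), p(p(0))), p(s(f(k(0, p(s(e))), p(p(e)))))))   [R6 at ε]
2. s(k(f(f(s(e), 0), p(p(0))), p(s(f(k(0, p(s(e))), p(p(e)))))))  →  s(k(0, p(s(f(k(0, p(s(e))), p(p(e)))))))   [R4 at 1.1]
3. s(k(0, p(s(f(k(0, p(s(e))), p(p(e)))))))  →  s(k(0, p(s(e))))   [R4 at 1.2.1.1]
4. s(k(0, p(s(e))))  →  s(0)   [R8 at 1]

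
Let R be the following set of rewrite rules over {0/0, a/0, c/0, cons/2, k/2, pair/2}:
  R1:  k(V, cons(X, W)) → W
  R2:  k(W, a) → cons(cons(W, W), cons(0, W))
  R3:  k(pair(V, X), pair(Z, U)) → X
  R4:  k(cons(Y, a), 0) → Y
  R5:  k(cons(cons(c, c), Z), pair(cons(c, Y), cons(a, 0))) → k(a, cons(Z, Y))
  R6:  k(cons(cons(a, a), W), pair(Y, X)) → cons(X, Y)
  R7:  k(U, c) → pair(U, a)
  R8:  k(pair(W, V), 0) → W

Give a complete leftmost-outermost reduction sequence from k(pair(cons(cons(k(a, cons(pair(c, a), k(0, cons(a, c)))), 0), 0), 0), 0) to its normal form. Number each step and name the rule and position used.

cons(cons(c, 0), 0)

1. k(pair(cons(cons(k(a, cons(pair(c, a), k(0, cons(a, c)))), 0), 0), 0), 0)  →  cons(cons(k(a, cons(pair(c, a), k(0, cons(a, c)))), 0), 0)   [R8 at ε]
2. cons(cons(k(a, cons(pair(c, a), k(0, cons(a, c)))), 0), 0)  →  cons(cons(k(0, cons(a, c)), 0), 0)   [R1 at 1.1]
3. cons(cons(k(0, cons(a, c)), 0), 0)  →  cons(cons(c, 0), 0)   [R1 at 1.1]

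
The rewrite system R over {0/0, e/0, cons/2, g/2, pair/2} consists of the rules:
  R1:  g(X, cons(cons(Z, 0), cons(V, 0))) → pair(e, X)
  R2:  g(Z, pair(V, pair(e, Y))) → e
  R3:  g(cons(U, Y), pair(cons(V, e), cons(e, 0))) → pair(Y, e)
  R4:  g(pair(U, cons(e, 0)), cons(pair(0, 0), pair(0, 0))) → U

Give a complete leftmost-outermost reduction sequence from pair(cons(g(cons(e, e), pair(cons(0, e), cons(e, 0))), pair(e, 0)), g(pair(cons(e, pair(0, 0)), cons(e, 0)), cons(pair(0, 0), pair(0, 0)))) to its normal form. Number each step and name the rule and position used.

pair(cons(pair(e, e), pair(e, 0)), cons(e, pair(0, 0)))

1. pair(cons(g(cons(e, e), pair(cons(0, e), cons(e, 0))), pair(e, 0)), g(pair(cons(e, pair(0, 0)), cons(e, 0)), cons(pair(0, 0), pair(0, 0))))  →  pair(cons(pair(e, e), pair(e, 0)), g(pair(cons(e, pair(0, 0)), cons(e, 0)), cons(pair(0, 0), pair(0, 0))))   [R3 at 1.1]
2. pair(cons(pair(e, e), pair(e, 0)), g(pair(cons(e, pair(0, 0)), cons(e, 0)), cons(pair(0, 0), pair(0, 0))))  →  pair(cons(pair(e, e), pair(e, 0)), cons(e, pair(0, 0)))   [R4 at 2]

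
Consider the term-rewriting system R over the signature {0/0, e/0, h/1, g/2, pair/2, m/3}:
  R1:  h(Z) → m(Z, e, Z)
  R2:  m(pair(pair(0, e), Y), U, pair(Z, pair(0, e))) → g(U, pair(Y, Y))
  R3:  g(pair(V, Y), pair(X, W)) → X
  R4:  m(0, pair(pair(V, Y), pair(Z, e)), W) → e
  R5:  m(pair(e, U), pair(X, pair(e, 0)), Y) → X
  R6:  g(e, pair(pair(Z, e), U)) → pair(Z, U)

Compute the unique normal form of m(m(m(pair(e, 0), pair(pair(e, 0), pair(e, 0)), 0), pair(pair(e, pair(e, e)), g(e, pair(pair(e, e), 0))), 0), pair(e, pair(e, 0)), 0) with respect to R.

e

1. m(m(m(pair(e, 0), pair(pair(e, 0), pair(e, 0)), 0), pair(pair(e, pair(e, e)), g(e, pair(pair(e, e), 0))), 0), pair(e, pair(e, 0)), 0)  →  m(m(pair(e, 0), pair(pair(e, pair(e, e)), g(e, pair(pair(e, e), 0))), 0), pair(e, pair(e, 0)), 0)   [R5 at 1.1]
2. m(m(pair(e, 0), pair(pair(e, pair(e, e)), g(e, pair(pair(e, e), 0))), 0), pair(e, pair(e, 0)), 0)  →  m(m(pair(e, 0), pair(pair(e, pair(e, e)), pair(e, 0)), 0), pair(e, pair(e, 0)), 0)   [R6 at 1.2.2]
3. m(m(pair(e, 0), pair(pair(e, pair(e, e)), pair(e, 0)), 0), pair(e, pair(e, 0)), 0)  →  m(pair(e, pair(e, e)), pair(e, pair(e, 0)), 0)   [R5 at 1]
4. m(pair(e, pair(e, e)), pair(e, pair(e, 0)), 0)  →  e   [R5 at ε]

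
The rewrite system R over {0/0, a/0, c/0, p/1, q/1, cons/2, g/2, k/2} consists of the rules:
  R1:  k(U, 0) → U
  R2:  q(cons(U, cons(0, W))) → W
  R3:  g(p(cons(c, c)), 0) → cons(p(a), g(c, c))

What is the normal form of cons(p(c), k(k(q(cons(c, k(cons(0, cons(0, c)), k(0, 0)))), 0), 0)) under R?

1. cons(p(c), k(k(q(cons(c, k(cons(0, cons(0, c)), k(0, 0)))), 0), 0))  →  cons(p(c), k(q(cons(c, k(cons(0, cons(0, c)), k(0, 0)))), 0))   [R1 at 2]
2. cons(p(c), k(q(cons(c, k(cons(0, cons(0, c)), k(0, 0)))), 0))  →  cons(p(c), q(cons(c, k(cons(0, cons(0, c)), k(0, 0)))))   [R1 at 2]
3. cons(p(c), q(cons(c, k(cons(0, cons(0, c)), k(0, 0)))))  →  cons(p(c), q(cons(c, k(cons(0, cons(0, c)), 0))))   [R1 at 2.1.2.2]
4. cons(p(c), q(cons(c, k(cons(0, cons(0, c)), 0))))  →  cons(p(c), q(cons(c, cons(0, cons(0, c)))))   [R1 at 2.1.2]
5. cons(p(c), q(cons(c, cons(0, cons(0, c)))))  →  cons(p(c), cons(0, c))   [R2 at 2]

cons(p(c), cons(0, c))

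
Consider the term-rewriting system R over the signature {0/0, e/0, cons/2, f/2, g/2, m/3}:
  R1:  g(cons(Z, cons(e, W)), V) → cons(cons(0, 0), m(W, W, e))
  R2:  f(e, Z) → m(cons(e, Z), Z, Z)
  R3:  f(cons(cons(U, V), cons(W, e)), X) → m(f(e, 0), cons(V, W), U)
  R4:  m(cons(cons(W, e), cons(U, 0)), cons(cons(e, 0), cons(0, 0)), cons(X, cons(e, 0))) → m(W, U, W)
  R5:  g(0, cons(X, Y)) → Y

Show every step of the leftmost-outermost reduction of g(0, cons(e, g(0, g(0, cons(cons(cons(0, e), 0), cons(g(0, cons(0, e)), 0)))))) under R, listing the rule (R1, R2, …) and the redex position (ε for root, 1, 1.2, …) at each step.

1. g(0, cons(e, g(0, g(0, cons(cons(cons(0, e), 0), cons(g(0, cons(0, e)), 0))))))  →  g(0, g(0, cons(cons(cons(0, e), 0), cons(g(0, cons(0, e)), 0))))   [R5 at ε]
2. g(0, g(0, cons(cons(cons(0, e), 0), cons(g(0, cons(0, e)), 0))))  →  g(0, cons(g(0, cons(0, e)), 0))   [R5 at 2]
3. g(0, cons(g(0, cons(0, e)), 0))  →  0   [R5 at ε]

0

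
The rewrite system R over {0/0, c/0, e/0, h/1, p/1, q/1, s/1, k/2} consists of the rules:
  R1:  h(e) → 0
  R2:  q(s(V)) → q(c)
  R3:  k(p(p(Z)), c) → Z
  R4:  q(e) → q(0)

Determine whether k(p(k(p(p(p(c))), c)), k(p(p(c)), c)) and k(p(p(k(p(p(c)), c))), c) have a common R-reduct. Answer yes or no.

yes — NF(t₁) = c, NF(t₂) = c

Reduce t₁ = k(p(k(p(p(p(c))), c)), k(p(p(c)), c)):
1. k(p(k(p(p(p(c))), c)), k(p(p(c)), c))  →  k(p(p(c)), k(p(p(c)), c))   [R3 at 1.1]
2. k(p(p(c)), k(p(p(c)), c))  →  k(p(p(c)), c)   [R3 at 2]
3. k(p(p(c)), c)  →  c   [R3 at ε]

Reduce t₂ = k(p(p(k(p(p(c)), c))), c):
1. k(p(p(k(p(p(c)), c))), c)  →  k(p(p(c)), c)   [R3 at ε]
2. k(p(p(c)), c)  →  c   [R3 at ε]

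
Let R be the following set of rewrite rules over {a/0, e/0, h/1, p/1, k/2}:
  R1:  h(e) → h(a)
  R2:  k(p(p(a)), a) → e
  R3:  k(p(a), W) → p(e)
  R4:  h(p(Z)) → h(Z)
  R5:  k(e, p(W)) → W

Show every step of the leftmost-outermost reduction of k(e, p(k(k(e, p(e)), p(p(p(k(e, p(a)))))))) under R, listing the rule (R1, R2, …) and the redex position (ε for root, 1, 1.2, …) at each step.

p(p(a))

1. k(e, p(k(k(e, p(e)), p(p(p(k(e, p(a))))))))  →  k(k(e, p(e)), p(p(p(k(e, p(a))))))   [R5 at ε]
2. k(k(e, p(e)), p(p(p(k(e, p(a))))))  →  k(e, p(p(p(k(e, p(a))))))   [R5 at 1]
3. k(e, p(p(p(k(e, p(a))))))  →  p(p(k(e, p(a))))   [R5 at ε]
4. p(p(k(e, p(a))))  →  p(p(a))   [R5 at 1.1]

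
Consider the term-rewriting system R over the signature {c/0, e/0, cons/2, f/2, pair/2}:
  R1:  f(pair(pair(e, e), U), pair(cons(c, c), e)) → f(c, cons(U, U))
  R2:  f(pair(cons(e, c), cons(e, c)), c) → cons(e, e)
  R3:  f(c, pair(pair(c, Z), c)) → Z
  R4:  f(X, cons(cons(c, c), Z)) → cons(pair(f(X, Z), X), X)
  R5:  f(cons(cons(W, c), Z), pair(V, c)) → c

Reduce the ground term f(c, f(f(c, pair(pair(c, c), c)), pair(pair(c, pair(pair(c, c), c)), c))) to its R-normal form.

1. f(c, f(f(c, pair(pair(c, c), c)), pair(pair(c, pair(pair(c, c), c)), c)))  →  f(c, f(c, pair(pair(c, pair(pair(c, c), c)), c)))   [R3 at 2.1]
2. f(c, f(c, pair(pair(c, pair(pair(c, c), c)), c)))  →  f(c, pair(pair(c, c), c))   [R3 at 2]
3. f(c, pair(pair(c, c), c))  →  c   [R3 at ε]

c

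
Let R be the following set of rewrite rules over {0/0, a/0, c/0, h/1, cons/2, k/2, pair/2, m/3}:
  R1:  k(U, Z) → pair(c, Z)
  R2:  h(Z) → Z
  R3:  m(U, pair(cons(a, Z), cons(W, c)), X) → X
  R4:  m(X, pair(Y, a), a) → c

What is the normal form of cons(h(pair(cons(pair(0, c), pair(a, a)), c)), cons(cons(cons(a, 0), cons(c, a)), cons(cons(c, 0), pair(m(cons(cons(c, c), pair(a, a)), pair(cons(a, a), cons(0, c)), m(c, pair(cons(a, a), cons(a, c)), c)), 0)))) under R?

cons(pair(cons(pair(0, c), pair(a, a)), c), cons(cons(cons(a, 0), cons(c, a)), cons(cons(c, 0), pair(c, 0))))

1. cons(h(pair(cons(pair(0, c), pair(a, a)), c)), cons(cons(cons(a, 0), cons(c, a)), cons(cons(c, 0), pair(m(cons(cons(c, c), pair(a, a)), pair(cons(a, a), cons(0, c)), m(c, pair(cons(a, a), cons(a, c)), c)), 0))))  →  cons(pair(cons(pair(0, c), pair(a, a)), c), cons(cons(cons(a, 0), cons(c, a)), cons(cons(c, 0), pair(m(cons(cons(c, c), pair(a, a)), pair(cons(a, a), cons(0, c)), m(c, pair(cons(a, a), cons(a, c)), c)), 0))))   [R2 at 1]
2. cons(pair(cons(pair(0, c), pair(a, a)), c), cons(cons(cons(a, 0), cons(c, a)), cons(cons(c, 0), pair(m(cons(cons(c, c), pair(a, a)), pair(cons(a, a), cons(0, c)), m(c, pair(cons(a, a), cons(a, c)), c)), 0))))  →  cons(pair(cons(pair(0, c), pair(a, a)), c), cons(cons(cons(a, 0), cons(c, a)), cons(cons(c, 0), pair(m(c, pair(cons(a, a), cons(a, c)), c), 0))))   [R3 at 2.2.2.1]
3. cons(pair(cons(pair(0, c), pair(a, a)), c), cons(cons(cons(a, 0), cons(c, a)), cons(cons(c, 0), pair(m(c, pair(cons(a, a), cons(a, c)), c), 0))))  →  cons(pair(cons(pair(0, c), pair(a, a)), c), cons(cons(cons(a, 0), cons(c, a)), cons(cons(c, 0), pair(c, 0))))   [R3 at 2.2.2.1]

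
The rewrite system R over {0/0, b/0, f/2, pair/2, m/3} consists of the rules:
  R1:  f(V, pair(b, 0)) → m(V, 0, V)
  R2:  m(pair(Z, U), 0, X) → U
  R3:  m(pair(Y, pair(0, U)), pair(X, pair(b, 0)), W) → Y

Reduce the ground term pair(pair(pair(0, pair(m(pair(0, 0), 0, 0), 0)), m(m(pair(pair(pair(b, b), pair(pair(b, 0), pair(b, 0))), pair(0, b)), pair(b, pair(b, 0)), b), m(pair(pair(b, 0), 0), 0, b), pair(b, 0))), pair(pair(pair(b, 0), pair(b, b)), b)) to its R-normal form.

pair(pair(pair(0, pair(0, 0)), pair(pair(b, 0), pair(b, 0))), pair(pair(pair(b, 0), pair(b, b)), b))

1. pair(pair(pair(0, pair(m(pair(0, 0), 0, 0), 0)), m(m(pair(pair(pair(b, b), pair(pair(b, 0), pair(b, 0))), pair(0, b)), pair(b, pair(b, 0)), b), m(pair(pair(b, 0), 0), 0, b), pair(b, 0))), pair(pair(pair(b, 0), pair(b, b)), b))  →  pair(pair(pair(0, pair(0, 0)), m(m(pair(pair(pair(b, b), pair(pair(b, 0), pair(b, 0))), pair(0, b)), pair(b, pair(b, 0)), b), m(pair(pair(b, 0), 0), 0, b), pair(b, 0))), pair(pair(pair(b, 0), pair(b, b)), b))   [R2 at 1.1.2.1]
2. pair(pair(pair(0, pair(0, 0)), m(m(pair(pair(pair(b, b), pair(pair(b, 0), pair(b, 0))), pair(0, b)), pair(b, pair(b, 0)), b), m(pair(pair(b, 0), 0), 0, b), pair(b, 0))), pair(pair(pair(b, 0), pair(b, b)), b))  →  pair(pair(pair(0, pair(0, 0)), m(pair(pair(b, b), pair(pair(b, 0), pair(b, 0))), m(pair(pair(b, 0), 0), 0, b), pair(b, 0))), pair(pair(pair(b, 0), pair(b, b)), b))   [R3 at 1.2.1]
3. pair(pair(pair(0, pair(0, 0)), m(pair(pair(b, b), pair(pair(b, 0), pair(b, 0))), m(pair(pair(b, 0), 0), 0, b), pair(b, 0))), pair(pair(pair(b, 0), pair(b, b)), b))  →  pair(pair(pair(0, pair(0, 0)), m(pair(pair(b, b), pair(pair(b, 0), pair(b, 0))), 0, pair(b, 0))), pair(pair(pair(b, 0), pair(b, b)), b))   [R2 at 1.2.2]
4. pair(pair(pair(0, pair(0, 0)), m(pair(pair(b, b), pair(pair(b, 0), pair(b, 0))), 0, pair(b, 0))), pair(pair(pair(b, 0), pair(b, b)), b))  →  pair(pair(pair(0, pair(0, 0)), pair(pair(b, 0), pair(b, 0))), pair(pair(pair(b, 0), pair(b, b)), b))   [R2 at 1.2]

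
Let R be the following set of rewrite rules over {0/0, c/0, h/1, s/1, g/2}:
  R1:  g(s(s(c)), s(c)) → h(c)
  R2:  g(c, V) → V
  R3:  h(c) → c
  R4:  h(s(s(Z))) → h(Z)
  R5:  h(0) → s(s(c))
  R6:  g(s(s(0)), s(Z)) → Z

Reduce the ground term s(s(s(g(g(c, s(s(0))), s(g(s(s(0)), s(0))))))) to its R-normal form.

s(s(s(0)))

1. s(s(s(g(g(c, s(s(0))), s(g(s(s(0)), s(0)))))))  →  s(s(s(g(s(s(0)), s(g(s(s(0)), s(0)))))))   [R2 at 1.1.1.1]
2. s(s(s(g(s(s(0)), s(g(s(s(0)), s(0)))))))  →  s(s(s(g(s(s(0)), s(0)))))   [R6 at 1.1.1]
3. s(s(s(g(s(s(0)), s(0)))))  →  s(s(s(0)))   [R6 at 1.1.1]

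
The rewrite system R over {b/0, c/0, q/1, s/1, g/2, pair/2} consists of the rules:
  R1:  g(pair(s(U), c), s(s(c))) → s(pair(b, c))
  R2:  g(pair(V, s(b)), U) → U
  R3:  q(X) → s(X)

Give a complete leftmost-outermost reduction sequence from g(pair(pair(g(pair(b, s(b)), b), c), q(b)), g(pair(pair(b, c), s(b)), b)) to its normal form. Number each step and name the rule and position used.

1. g(pair(pair(g(pair(b, s(b)), b), c), q(b)), g(pair(pair(b, c), s(b)), b))  →  g(pair(pair(b, c), q(b)), g(pair(pair(b, c), s(b)), b))   [R2 at 1.1.1]
2. g(pair(pair(b, c), q(b)), g(pair(pair(b, c), s(b)), b))  →  g(pair(pair(b, c), s(b)), g(pair(pair(b, c), s(b)), b))   [R3 at 1.2]
3. g(pair(pair(b, c), s(b)), g(pair(pair(b, c), s(b)), b))  →  g(pair(pair(b, c), s(b)), b)   [R2 at ε]
4. g(pair(pair(b, c), s(b)), b)  →  b   [R2 at ε]

b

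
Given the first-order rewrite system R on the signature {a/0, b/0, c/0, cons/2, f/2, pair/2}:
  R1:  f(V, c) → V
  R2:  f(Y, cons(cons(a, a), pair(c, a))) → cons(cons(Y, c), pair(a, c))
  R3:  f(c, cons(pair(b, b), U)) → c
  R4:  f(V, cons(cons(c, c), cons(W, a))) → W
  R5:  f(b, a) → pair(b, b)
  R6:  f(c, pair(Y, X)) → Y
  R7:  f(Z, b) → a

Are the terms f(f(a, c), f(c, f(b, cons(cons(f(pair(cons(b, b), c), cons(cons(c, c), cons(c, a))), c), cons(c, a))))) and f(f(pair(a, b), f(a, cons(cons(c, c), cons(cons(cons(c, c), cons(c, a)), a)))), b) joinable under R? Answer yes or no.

Reduce t₁ = f(f(a, c), f(c, f(b, cons(cons(f(pair(cons(b, b), c), cons(cons(c, c), cons(c, a))), c), cons(c, a))))):
1. f(f(a, c), f(c, f(b, cons(cons(f(pair(cons(b, b), c), cons(cons(c, c), cons(c, a))), c), cons(c, a)))))  →  f(a, f(c, f(b, cons(cons(f(pair(cons(b, b), c), cons(cons(c, c), cons(c, a))), c), cons(c, a)))))   [R1 at 1]
2. f(a, f(c, f(b, cons(cons(f(pair(cons(b, b), c), cons(cons(c, c), cons(c, a))), c), cons(c, a)))))  →  f(a, f(c, f(b, cons(cons(c, c), cons(c, a)))))   [R4 at 2.2.2.1.1]
3. f(a, f(c, f(b, cons(cons(c, c), cons(c, a)))))  →  f(a, f(c, c))   [R4 at 2.2]
4. f(a, f(c, c))  →  f(a, c)   [R1 at 2]
5. f(a, c)  →  a   [R1 at ε]

Reduce t₂ = f(f(pair(a, b), f(a, cons(cons(c, c), cons(cons(cons(c, c), cons(c, a)), a)))), b):
1. f(f(pair(a, b), f(a, cons(cons(c, c), cons(cons(cons(c, c), cons(c, a)), a)))), b)  →  a   [R7 at ε]

yes — NF(t₁) = a, NF(t₂) = a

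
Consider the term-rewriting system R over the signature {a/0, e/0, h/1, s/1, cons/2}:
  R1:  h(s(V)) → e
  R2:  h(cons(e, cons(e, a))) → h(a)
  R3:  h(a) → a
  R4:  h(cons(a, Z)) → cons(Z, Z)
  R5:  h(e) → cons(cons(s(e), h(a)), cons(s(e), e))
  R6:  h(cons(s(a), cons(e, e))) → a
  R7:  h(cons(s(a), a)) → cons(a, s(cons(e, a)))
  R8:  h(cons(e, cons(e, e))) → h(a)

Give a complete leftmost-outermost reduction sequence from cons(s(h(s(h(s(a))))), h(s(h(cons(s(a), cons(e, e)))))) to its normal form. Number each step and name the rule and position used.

1. cons(s(h(s(h(s(a))))), h(s(h(cons(s(a), cons(e, e))))))  →  cons(s(e), h(s(h(cons(s(a), cons(e, e))))))   [R1 at 1.1]
2. cons(s(e), h(s(h(cons(s(a), cons(e, e))))))  →  cons(s(e), e)   [R1 at 2]

cons(s(e), e)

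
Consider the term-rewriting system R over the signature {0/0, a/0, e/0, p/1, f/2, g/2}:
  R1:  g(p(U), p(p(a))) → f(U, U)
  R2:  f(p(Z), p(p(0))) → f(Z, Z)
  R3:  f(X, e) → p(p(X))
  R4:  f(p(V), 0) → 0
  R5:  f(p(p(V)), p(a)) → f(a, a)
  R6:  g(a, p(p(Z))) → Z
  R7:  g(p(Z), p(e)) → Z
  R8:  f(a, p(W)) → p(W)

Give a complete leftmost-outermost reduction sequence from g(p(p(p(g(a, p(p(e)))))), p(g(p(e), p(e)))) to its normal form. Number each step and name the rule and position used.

p(p(e))

1. g(p(p(p(g(a, p(p(e)))))), p(g(p(e), p(e))))  →  g(p(p(p(e))), p(g(p(e), p(e))))   [R6 at 1.1.1.1]
2. g(p(p(p(e))), p(g(p(e), p(e))))  →  g(p(p(p(e))), p(e))   [R7 at 2.1]
3. g(p(p(p(e))), p(e))  →  p(p(e))   [R7 at ε]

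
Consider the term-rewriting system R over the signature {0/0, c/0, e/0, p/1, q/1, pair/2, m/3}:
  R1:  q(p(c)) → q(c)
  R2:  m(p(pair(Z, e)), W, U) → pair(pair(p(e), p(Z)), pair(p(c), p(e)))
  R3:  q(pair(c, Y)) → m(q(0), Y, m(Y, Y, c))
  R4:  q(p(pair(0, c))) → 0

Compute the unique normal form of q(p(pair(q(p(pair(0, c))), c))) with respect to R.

0

1. q(p(pair(q(p(pair(0, c))), c)))  →  q(p(pair(0, c)))   [R4 at 1.1.1]
2. q(p(pair(0, c)))  →  0   [R4 at ε]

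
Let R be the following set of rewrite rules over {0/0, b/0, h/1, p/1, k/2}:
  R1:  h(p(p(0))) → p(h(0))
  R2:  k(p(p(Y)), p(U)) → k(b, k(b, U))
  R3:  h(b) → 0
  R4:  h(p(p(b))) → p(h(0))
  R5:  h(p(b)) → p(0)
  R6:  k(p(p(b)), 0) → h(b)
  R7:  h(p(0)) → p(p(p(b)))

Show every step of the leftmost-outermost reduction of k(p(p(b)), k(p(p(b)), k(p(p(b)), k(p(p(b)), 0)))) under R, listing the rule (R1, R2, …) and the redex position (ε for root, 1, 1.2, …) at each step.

1. k(p(p(b)), k(p(p(b)), k(p(p(b)), k(p(p(b)), 0))))  →  k(p(p(b)), k(p(p(b)), k(p(p(b)), h(b))))   [R6 at 2.2.2]
2. k(p(p(b)), k(p(p(b)), k(p(p(b)), h(b))))  →  k(p(p(b)), k(p(p(b)), k(p(p(b)), 0)))   [R3 at 2.2.2]
3. k(p(p(b)), k(p(p(b)), k(p(p(b)), 0)))  →  k(p(p(b)), k(p(p(b)), h(b)))   [R6 at 2.2]
4. k(p(p(b)), k(p(p(b)), h(b)))  →  k(p(p(b)), k(p(p(b)), 0))   [R3 at 2.2]
5. k(p(p(b)), k(p(p(b)), 0))  →  k(p(p(b)), h(b))   [R6 at 2]
6. k(p(p(b)), h(b))  →  k(p(p(b)), 0)   [R3 at 2]
7. k(p(p(b)), 0)  →  h(b)   [R6 at ε]
8. h(b)  →  0   [R3 at ε]

0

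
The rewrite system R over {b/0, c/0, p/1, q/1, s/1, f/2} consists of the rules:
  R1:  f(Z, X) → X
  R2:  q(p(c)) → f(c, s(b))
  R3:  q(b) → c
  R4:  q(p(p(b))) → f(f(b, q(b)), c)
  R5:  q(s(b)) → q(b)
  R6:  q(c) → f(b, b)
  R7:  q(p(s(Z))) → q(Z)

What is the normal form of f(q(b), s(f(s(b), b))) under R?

1. f(q(b), s(f(s(b), b)))  →  s(f(s(b), b))   [R1 at ε]
2. s(f(s(b), b))  →  s(b)   [R1 at 1]

s(b)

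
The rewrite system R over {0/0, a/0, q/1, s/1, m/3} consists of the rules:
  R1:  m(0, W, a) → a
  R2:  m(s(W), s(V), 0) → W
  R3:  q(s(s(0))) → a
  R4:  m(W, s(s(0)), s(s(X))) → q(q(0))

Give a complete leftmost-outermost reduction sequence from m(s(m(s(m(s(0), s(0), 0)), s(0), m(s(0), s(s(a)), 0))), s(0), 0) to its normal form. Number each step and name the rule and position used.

0

1. m(s(m(s(m(s(0), s(0), 0)), s(0), m(s(0), s(s(a)), 0))), s(0), 0)  →  m(s(m(s(0), s(0), 0)), s(0), m(s(0), s(s(a)), 0))   [R2 at ε]
2. m(s(m(s(0), s(0), 0)), s(0), m(s(0), s(s(a)), 0))  →  m(s(0), s(0), m(s(0), s(s(a)), 0))   [R2 at 1.1]
3. m(s(0), s(0), m(s(0), s(s(a)), 0))  →  m(s(0), s(0), 0)   [R2 at 3]
4. m(s(0), s(0), 0)  →  0   [R2 at ε]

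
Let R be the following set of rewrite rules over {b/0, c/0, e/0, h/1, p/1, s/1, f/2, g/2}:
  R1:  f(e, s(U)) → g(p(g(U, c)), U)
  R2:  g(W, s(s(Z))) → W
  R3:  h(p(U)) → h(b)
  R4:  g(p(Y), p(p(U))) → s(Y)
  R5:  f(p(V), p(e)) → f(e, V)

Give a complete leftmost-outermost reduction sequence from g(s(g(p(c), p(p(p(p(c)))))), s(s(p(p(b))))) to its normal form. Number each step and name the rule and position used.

1. g(s(g(p(c), p(p(p(p(c)))))), s(s(p(p(b)))))  →  s(g(p(c), p(p(p(p(c))))))   [R2 at ε]
2. s(g(p(c), p(p(p(p(c))))))  →  s(s(c))   [R4 at 1]

s(s(c))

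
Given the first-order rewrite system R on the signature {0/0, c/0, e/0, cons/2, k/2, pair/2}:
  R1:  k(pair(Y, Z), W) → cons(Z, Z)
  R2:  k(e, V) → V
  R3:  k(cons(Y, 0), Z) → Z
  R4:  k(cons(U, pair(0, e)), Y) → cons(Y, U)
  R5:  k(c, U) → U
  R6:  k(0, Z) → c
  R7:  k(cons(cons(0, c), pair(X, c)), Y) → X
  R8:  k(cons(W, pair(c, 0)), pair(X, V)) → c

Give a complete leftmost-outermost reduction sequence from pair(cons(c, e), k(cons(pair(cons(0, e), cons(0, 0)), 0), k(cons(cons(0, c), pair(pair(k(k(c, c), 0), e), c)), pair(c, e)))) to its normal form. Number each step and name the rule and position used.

1. pair(cons(c, e), k(cons(pair(cons(0, e), cons(0, 0)), 0), k(cons(cons(0, c), pair(pair(k(k(c, c), 0), e), c)), pair(c, e))))  →  pair(cons(c, e), k(cons(cons(0, c), pair(pair(k(k(c, c), 0), e), c)), pair(c, e)))   [R3 at 2]
2. pair(cons(c, e), k(cons(cons(0, c), pair(pair(k(k(c, c), 0), e), c)), pair(c, e)))  →  pair(cons(c, e), pair(k(k(c, c), 0), e))   [R7 at 2]
3. pair(cons(c, e), pair(k(k(c, c), 0), e))  →  pair(cons(c, e), pair(k(c, 0), e))   [R5 at 2.1.1]
4. pair(cons(c, e), pair(k(c, 0), e))  →  pair(cons(c, e), pair(0, e))   [R5 at 2.1]

pair(cons(c, e), pair(0, e))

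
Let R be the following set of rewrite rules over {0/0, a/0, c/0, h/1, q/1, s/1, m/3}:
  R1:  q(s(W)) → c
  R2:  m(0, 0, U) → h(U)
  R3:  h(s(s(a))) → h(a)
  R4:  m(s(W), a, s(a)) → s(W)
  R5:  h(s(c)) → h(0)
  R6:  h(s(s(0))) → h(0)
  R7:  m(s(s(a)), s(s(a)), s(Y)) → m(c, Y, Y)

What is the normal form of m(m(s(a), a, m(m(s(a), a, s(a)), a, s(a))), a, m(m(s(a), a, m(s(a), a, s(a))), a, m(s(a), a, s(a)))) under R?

1. m(m(s(a), a, m(m(s(a), a, s(a)), a, s(a))), a, m(m(s(a), a, m(s(a), a, s(a))), a, m(s(a), a, s(a))))  →  m(m(s(a), a, m(s(a), a, s(a))), a, m(m(s(a), a, m(s(a), a, s(a))), a, m(s(a), a, s(a))))   [R4 at 1.3.1]
2. m(m(s(a), a, m(s(a), a, s(a))), a, m(m(s(a), a, m(s(a), a, s(a))), a, m(s(a), a, s(a))))  →  m(m(s(a), a, s(a)), a, m(m(s(a), a, m(s(a), a, s(a))), a, m(s(a), a, s(a))))   [R4 at 1.3]
3. m(m(s(a), a, s(a)), a, m(m(s(a), a, m(s(a), a, s(a))), a, m(s(a), a, s(a))))  →  m(s(a), a, m(m(s(a), a, m(s(a), a, s(a))), a, m(s(a), a, s(a))))   [R4 at 1]
4. m(s(a), a, m(m(s(a), a, m(s(a), a, s(a))), a, m(s(a), a, s(a))))  →  m(s(a), a, m(m(s(a), a, s(a)), a, m(s(a), a, s(a))))   [R4 at 3.1.3]
5. m(s(a), a, m(m(s(a), a, s(a)), a, m(s(a), a, s(a))))  →  m(s(a), a, m(s(a), a, m(s(a), a, s(a))))   [R4 at 3.1]
6. m(s(a), a, m(s(a), a, m(s(a), a, s(a))))  →  m(s(a), a, m(s(a), a, s(a)))   [R4 at 3.3]
7. m(s(a), a, m(s(a), a, s(a)))  →  m(s(a), a, s(a))   [R4 at 3]
8. m(s(a), a, s(a))  →  s(a)   [R4 at ε]

s(a)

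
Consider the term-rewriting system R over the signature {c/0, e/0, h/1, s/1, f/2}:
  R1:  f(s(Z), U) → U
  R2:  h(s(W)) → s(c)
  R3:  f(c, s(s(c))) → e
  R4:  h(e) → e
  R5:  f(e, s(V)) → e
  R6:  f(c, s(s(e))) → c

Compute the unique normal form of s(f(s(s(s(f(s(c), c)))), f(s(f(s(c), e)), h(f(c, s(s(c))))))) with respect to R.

1. s(f(s(s(s(f(s(c), c)))), f(s(f(s(c), e)), h(f(c, s(s(c)))))))  →  s(f(s(f(s(c), e)), h(f(c, s(s(c))))))   [R1 at 1]
2. s(f(s(f(s(c), e)), h(f(c, s(s(c))))))  →  s(h(f(c, s(s(c)))))   [R1 at 1]
3. s(h(f(c, s(s(c)))))  →  s(h(e))   [R3 at 1.1]
4. s(h(e))  →  s(e)   [R4 at 1]

s(e)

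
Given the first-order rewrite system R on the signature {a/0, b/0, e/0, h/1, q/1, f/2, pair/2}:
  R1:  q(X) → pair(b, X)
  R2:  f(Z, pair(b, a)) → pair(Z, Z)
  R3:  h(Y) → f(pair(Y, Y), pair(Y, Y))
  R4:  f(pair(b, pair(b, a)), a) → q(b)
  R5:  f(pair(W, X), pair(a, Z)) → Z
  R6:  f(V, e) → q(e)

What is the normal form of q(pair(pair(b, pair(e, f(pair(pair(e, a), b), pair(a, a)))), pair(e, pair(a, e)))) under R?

pair(b, pair(pair(b, pair(e, a)), pair(e, pair(a, e))))

1. q(pair(pair(b, pair(e, f(pair(pair(e, a), b), pair(a, a)))), pair(e, pair(a, e))))  →  pair(b, pair(pair(b, pair(e, f(pair(pair(e, a), b), pair(a, a)))), pair(e, pair(a, e))))   [R1 at ε]
2. pair(b, pair(pair(b, pair(e, f(pair(pair(e, a), b), pair(a, a)))), pair(e, pair(a, e))))  →  pair(b, pair(pair(b, pair(e, a)), pair(e, pair(a, e))))   [R5 at 2.1.2.2]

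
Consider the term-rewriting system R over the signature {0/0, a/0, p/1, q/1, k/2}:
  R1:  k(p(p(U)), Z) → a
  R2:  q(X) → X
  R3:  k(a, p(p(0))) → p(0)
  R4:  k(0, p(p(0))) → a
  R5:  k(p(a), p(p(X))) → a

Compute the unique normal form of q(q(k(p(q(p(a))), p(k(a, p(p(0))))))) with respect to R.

1. q(q(k(p(q(p(a))), p(k(a, p(p(0)))))))  →  q(k(p(q(p(a))), p(k(a, p(p(0))))))   [R2 at ε]
2. q(k(p(q(p(a))), p(k(a, p(p(0))))))  →  k(p(q(p(a))), p(k(a, p(p(0)))))   [R2 at ε]
3. k(p(q(p(a))), p(k(a, p(p(0)))))  →  k(p(p(a)), p(k(a, p(p(0)))))   [R2 at 1.1]
4. k(p(p(a)), p(k(a, p(p(0)))))  →  a   [R1 at ε]

a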